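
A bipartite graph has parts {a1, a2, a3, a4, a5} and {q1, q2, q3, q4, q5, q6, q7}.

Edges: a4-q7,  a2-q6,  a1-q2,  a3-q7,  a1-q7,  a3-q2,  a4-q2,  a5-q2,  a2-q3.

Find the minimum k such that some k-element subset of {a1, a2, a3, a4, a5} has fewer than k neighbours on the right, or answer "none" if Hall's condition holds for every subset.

3

Take S = {a1, a3, a4}. Its neighbourhood is {q2, q7}, so |N(S)| = 2 < |S| = 3.
Every subset of size less than 3 has at least as many neighbours as members, so 3 is the minimum.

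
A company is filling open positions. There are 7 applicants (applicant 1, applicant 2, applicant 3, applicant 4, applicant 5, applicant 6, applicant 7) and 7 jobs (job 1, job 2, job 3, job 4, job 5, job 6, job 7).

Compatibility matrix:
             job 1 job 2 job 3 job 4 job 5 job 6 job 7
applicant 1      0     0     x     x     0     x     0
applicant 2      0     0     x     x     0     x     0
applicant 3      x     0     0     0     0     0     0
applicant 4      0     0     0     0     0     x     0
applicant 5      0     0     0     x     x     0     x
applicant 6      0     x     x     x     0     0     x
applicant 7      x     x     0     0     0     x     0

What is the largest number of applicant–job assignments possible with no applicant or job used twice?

One maximum matching: applicant 1-job 3, applicant 2-job 4, applicant 3-job 1, applicant 4-job 6, applicant 5-job 5, applicant 6-job 7, applicant 7-job 2.
This saturates every applicant, so 7 is the maximum.

7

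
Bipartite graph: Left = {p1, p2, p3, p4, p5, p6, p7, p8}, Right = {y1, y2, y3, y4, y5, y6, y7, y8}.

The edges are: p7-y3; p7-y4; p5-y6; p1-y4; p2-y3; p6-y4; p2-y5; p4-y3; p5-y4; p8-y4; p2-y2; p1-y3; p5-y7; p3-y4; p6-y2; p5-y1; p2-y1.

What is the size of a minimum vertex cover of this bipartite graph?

{p2, p5, p6, y3, y4} is a vertex cover of size 5: every edge has an endpoint in this set.
No smaller cover exists because p1–y3, p2–y1, p3–y4, p5–y7, p6–y2 is a matching of size 5, and a cover must include an endpoint of each of these disjoint edges (König's theorem).

5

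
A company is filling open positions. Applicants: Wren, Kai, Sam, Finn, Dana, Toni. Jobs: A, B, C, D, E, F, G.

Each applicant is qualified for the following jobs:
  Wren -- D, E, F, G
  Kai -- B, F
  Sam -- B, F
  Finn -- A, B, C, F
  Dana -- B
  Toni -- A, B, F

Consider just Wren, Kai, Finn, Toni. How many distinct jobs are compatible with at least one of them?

The union of neighbours of {Wren, Kai, Finn, Toni} is {A, B, C, D, E, F, G}, which has 7 elements.
Since |N(S)| = 7 ≥ |S| = 4, Hall's condition holds for this subset.

7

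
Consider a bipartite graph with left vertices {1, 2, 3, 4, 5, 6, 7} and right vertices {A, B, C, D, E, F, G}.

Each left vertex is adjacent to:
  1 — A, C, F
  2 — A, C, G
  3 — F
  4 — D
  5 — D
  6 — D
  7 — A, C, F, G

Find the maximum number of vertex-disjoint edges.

5

For example, pair 1-A, 2-G, 3-F, 4-D, 7-C.
The set {4, 5, 6} has only 1 neighbour ({D}), so by Hall's theorem at most 5 of the 7 left vertices can be matched.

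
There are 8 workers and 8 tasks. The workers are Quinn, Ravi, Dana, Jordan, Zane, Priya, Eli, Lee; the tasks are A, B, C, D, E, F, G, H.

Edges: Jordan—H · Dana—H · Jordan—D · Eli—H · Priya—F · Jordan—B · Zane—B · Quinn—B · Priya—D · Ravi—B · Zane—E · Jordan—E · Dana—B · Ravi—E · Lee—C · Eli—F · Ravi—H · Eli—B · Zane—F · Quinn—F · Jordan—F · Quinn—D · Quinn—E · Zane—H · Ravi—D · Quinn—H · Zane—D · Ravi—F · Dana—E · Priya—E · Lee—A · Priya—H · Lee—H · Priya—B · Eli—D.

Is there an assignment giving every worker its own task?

No

The set {Quinn, Ravi, Dana, Jordan, Zane, Priya, Eli} has only 5 neighbours ({B, D, E, F, H}), so by Hall's theorem at most 6 of the 8 workers can be matched.
Hence no matching covers every worker.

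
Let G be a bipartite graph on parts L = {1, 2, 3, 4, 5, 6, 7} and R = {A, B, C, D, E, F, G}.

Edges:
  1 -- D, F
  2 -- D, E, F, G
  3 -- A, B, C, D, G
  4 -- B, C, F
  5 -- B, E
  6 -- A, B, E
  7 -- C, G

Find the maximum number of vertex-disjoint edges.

7

One maximum matching: 1→F, 2→D, 3→G, 4→B, 5→E, 6→A, 7→C.
All 7 left vertices are matched, so no larger matching exists.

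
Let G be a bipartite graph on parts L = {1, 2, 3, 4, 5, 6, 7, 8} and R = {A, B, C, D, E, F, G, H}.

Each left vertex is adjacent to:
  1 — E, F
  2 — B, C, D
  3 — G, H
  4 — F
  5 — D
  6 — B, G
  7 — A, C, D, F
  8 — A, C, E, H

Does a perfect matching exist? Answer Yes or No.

A valid assignment of size 8: 1→E, 2→B, 3→H, 4→F, 5→D, 6→G, 7→A, 8→C.
Every left vertex is matched, so this is a perfect matching.

Yes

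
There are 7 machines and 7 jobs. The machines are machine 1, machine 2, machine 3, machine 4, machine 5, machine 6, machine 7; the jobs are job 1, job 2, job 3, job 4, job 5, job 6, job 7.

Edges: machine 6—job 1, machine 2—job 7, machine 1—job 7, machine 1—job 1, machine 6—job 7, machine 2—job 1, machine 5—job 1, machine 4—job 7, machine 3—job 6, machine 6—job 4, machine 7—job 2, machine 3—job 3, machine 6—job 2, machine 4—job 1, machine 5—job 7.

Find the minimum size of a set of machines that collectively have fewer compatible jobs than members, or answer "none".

Take S = {machine 1, machine 2, machine 4}. Its neighbourhood is {job 1, job 7}, so |N(S)| = 2 < |S| = 3.
Every subset of size less than 3 has at least as many neighbours as members, so 3 is the minimum.

3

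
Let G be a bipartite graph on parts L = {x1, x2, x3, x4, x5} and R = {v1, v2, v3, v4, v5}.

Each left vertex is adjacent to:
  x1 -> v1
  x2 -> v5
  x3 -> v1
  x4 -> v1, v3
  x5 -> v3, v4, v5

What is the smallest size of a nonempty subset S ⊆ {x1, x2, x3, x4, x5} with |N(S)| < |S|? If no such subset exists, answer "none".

2

Take S = {x1, x3}. Its neighbourhood is {v1}, so |N(S)| = 1 < |S| = 2.
No single vertex violates Hall's condition since each has at least one neighbour, so 2 is the minimum.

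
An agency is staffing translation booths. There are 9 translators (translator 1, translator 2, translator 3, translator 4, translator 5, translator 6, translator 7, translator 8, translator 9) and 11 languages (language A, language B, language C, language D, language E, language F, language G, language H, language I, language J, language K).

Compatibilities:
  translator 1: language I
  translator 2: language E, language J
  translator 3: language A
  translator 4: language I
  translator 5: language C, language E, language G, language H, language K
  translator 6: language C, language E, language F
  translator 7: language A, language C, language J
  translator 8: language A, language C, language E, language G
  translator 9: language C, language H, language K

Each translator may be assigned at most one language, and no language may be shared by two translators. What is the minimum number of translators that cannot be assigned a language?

1

One maximum matching: translator 1-language I, translator 2-language E, translator 3-language A, translator 5-language C, translator 6-language F, translator 7-language J, translator 8-language G, translator 9-language H.
The set {translator 1, translator 4} has only 1 neighbour ({language I}), so by Hall's theorem at most 8 of the 9 translators can be matched.
That matches 8 of the 9, leaving 1 unmatched; no matching can do better.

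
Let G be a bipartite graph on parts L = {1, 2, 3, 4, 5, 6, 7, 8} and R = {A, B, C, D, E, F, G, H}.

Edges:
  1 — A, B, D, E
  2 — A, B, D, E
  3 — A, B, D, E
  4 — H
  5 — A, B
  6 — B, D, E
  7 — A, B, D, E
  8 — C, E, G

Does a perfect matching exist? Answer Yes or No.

The set {1, 2, 3, 5, 6, 7} has only 4 neighbours ({A, B, D, E}), so by Hall's theorem at most 6 of the 8 left vertices can be matched.
Hence no matching covers every left vertex.

No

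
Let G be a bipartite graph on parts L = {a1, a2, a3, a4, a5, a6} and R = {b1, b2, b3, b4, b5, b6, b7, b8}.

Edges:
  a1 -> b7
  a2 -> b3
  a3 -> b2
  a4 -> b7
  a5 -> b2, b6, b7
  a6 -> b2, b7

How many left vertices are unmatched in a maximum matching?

One maximum matching: a1→b7, a2→b3, a3→b2, a5→b6.
The set {a1, a3, a4, a6} has only 2 neighbours ({b2, b7}), so by Hall's theorem at most 4 of the 6 left vertices can be matched.
That matches 4 of the 6, leaving 2 unmatched; no matching can do better.

2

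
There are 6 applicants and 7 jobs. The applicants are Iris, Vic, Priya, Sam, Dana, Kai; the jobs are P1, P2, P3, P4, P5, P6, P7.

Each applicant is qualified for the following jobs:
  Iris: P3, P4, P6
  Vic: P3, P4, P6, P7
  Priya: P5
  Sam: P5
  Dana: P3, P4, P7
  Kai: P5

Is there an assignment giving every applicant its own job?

The set {Priya, Sam, Kai} has only 1 neighbour ({P5}), so by Hall's theorem at most 4 of the 6 applicants can be matched.
Hence no matching covers every applicant.

No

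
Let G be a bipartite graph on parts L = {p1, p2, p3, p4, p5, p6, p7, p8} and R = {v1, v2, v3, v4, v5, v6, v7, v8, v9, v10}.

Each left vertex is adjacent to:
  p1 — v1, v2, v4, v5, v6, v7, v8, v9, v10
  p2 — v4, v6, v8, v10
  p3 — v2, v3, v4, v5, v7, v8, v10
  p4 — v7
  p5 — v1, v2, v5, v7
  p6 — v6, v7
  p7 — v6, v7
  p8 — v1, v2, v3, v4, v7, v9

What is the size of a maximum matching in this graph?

7

One maximum matching: p1–v10, p2–v4, p3–v8, p4–v7, p5–v2, p6–v6, p8–v3.
The set {p4, p6, p7} has only 2 neighbours ({v6, v7}), so by Hall's theorem at most 7 of the 8 left vertices can be matched.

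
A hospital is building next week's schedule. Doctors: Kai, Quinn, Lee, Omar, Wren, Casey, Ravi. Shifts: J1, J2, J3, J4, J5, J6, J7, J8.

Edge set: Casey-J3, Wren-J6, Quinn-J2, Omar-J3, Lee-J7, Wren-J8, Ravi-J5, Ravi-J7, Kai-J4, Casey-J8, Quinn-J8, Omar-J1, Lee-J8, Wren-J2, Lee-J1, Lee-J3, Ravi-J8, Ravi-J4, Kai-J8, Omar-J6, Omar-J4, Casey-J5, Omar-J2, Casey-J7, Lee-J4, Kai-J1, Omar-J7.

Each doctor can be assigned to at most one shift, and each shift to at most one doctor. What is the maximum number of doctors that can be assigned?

7

A valid assignment of size 7: Kai–J8, Quinn–J2, Lee–J1, Omar–J3, Wren–J6, Casey–J5, Ravi–J7.
All 7 doctors are matched, so no larger matching exists.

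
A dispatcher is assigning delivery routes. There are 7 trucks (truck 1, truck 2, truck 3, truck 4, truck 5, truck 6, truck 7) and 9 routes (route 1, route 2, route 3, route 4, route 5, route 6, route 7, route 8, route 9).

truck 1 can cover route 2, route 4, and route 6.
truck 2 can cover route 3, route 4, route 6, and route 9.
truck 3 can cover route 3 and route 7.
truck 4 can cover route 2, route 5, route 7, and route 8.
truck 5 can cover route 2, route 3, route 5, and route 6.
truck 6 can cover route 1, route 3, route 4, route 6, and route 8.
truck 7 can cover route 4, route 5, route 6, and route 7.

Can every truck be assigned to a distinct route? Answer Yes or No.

A valid assignment of size 7: truck 1-route 4, truck 2-route 9, truck 3-route 3, truck 4-route 2, truck 5-route 6, truck 6-route 8, truck 7-route 7.
Every truck is matched, so this matching saturates all of them.

Yes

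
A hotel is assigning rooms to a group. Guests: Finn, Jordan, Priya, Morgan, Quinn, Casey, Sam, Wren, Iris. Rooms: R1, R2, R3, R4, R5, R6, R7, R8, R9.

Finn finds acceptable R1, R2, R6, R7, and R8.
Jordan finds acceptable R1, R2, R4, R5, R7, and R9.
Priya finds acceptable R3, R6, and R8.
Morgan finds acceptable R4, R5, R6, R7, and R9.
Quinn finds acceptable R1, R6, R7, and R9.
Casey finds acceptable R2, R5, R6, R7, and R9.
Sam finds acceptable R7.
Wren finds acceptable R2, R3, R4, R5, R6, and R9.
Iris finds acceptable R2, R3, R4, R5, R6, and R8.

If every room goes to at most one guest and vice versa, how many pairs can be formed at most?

9

For example, pair Finn–R1, Jordan–R4, Priya–R8, Morgan–R5, Quinn–R9, Casey–R2, Sam–R7, Wren–R3, Iris–R6.
This saturates every guest, so 9 is the maximum.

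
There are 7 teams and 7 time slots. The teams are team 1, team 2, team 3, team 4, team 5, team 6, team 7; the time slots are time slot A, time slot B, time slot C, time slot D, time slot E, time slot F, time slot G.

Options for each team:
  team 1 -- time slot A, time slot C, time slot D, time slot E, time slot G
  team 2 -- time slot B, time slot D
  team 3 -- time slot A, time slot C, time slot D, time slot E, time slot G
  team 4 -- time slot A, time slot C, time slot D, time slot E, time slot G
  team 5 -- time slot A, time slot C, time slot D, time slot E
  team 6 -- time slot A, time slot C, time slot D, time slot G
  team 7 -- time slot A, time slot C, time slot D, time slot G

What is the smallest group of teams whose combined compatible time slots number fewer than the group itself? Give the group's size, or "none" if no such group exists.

Take S = {team 1, team 3, team 4, team 5, team 6, team 7}. Its neighbourhood is {time slot A, time slot C, time slot D, time slot E, time slot G}, so |N(S)| = 5 < |S| = 6.
Every subset of size less than 6 has at least as many neighbours as members, so 6 is the minimum.

6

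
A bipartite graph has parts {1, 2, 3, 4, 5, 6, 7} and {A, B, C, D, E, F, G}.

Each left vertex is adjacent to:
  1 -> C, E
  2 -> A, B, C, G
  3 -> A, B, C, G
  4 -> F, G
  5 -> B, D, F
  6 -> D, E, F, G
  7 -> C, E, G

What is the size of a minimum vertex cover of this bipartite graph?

7

The 7 edges 1–C, 2–A, 3–B, 4–G, 5–F, 6–D, 7–E form a matching, so any vertex cover needs at least 7 vertices (one per matched edge).
Conversely {1, 2, 3, 4, 5, 6, 7} meets every edge and has exactly 7 vertices, so 7 is optimal.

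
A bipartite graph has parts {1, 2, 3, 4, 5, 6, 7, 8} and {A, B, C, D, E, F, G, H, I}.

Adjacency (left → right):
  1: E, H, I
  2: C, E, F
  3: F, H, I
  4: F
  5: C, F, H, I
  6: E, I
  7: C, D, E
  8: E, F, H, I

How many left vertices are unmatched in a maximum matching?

2

One maximum matching: 1–H, 2–E, 3–I, 4–F, 5–C, 7–D.
The set {1, 2, 3, 4, 5, 6, 8} has only 5 neighbours ({C, E, F, H, I}), so by Hall's theorem at most 6 of the 8 left vertices can be matched.
That matches 6 of the 8, leaving 2 unmatched; no matching can do better.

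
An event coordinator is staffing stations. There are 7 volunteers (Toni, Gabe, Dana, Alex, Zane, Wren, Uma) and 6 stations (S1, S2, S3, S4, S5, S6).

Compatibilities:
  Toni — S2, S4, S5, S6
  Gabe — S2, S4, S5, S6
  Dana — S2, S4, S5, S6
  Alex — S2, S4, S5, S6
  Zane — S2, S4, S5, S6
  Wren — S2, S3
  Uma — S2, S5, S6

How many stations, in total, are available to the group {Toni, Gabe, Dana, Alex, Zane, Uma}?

The union of neighbours of {Toni, Gabe, Dana, Alex, Zane, Uma} is {S2, S4, S5, S6}, which has 4 elements.
Since |N(S)| = 4 < |S| = 6, Hall's condition fails for this subset.

4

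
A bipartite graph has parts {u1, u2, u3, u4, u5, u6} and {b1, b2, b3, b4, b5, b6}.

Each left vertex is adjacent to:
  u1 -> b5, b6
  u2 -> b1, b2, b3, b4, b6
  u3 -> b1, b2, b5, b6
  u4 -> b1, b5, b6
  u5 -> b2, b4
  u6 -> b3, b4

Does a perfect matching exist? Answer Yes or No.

Yes

One maximum matching: u1–b6, u2–b1, u3–b2, u4–b5, u5–b4, u6–b3.
Every left vertex is matched, so this is a perfect matching.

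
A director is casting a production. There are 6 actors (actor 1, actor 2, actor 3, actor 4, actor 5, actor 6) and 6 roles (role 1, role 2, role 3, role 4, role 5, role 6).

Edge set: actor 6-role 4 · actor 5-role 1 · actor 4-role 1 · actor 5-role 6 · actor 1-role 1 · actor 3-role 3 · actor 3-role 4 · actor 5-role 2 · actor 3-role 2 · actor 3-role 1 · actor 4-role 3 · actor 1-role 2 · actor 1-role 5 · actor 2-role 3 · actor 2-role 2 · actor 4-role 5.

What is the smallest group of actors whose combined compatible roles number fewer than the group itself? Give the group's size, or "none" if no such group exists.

none

A matching saturating every actor exists, for instance actor 1→role 1, actor 2→role 2, actor 3→role 3, actor 4→role 5, actor 5→role 6, actor 6→role 4.
By Hall's marriage theorem, this means |N(S)| ≥ |S| for every subset S, so no violating subset exists.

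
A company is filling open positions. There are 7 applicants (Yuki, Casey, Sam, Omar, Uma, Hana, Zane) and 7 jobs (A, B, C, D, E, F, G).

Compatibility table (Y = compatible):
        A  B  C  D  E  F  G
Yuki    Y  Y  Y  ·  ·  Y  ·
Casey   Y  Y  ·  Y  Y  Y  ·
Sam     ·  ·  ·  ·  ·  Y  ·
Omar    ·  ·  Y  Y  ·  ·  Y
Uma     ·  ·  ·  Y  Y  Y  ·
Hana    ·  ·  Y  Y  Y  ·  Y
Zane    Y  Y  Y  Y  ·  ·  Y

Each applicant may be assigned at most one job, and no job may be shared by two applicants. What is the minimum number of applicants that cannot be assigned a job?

0

A valid assignment of size 7: Yuki-B, Casey-A, Sam-F, Omar-C, Uma-D, Hana-E, Zane-G.
All 7 applicants are matched, so no larger matching exists.
That matches 7 of the 7, leaving 0 unmatched; no matching can do better.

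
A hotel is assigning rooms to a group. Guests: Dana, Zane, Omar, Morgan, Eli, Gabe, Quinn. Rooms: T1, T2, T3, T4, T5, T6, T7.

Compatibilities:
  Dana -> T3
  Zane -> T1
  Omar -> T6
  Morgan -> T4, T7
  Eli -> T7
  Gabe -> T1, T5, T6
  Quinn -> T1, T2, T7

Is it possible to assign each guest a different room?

Yes

One maximum matching: Dana→T3, Zane→T1, Omar→T6, Morgan→T4, Eli→T7, Gabe→T5, Quinn→T2.
All 7 guests are covered.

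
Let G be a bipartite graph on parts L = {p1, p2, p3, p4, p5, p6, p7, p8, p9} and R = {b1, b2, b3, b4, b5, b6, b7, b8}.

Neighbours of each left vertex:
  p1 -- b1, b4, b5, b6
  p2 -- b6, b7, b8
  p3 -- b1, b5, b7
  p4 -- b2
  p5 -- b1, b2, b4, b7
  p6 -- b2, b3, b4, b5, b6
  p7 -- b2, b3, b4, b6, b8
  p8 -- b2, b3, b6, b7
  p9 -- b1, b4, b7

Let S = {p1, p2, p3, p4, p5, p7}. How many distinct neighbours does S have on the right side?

8

The union of neighbours of {p1, p2, p3, p4, p5, p7} is {b1, b2, b3, b4, b5, b6, b7, b8}, which has 8 elements.
Since |N(S)| = 8 ≥ |S| = 6, Hall's condition holds for this subset.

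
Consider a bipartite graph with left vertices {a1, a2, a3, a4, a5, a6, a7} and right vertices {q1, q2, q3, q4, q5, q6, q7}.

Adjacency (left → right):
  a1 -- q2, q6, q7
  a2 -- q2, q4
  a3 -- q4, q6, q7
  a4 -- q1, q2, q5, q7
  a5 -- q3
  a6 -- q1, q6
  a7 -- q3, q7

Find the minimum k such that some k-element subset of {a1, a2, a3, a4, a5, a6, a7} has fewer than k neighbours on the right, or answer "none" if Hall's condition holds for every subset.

A matching saturating every left vertex exists, for instance a1→q2, a2→q4, a3→q6, a4→q5, a5→q3, a6→q1, a7→q7.
By Hall's marriage theorem, this means |N(S)| ≥ |S| for every subset S, so no violating subset exists.

none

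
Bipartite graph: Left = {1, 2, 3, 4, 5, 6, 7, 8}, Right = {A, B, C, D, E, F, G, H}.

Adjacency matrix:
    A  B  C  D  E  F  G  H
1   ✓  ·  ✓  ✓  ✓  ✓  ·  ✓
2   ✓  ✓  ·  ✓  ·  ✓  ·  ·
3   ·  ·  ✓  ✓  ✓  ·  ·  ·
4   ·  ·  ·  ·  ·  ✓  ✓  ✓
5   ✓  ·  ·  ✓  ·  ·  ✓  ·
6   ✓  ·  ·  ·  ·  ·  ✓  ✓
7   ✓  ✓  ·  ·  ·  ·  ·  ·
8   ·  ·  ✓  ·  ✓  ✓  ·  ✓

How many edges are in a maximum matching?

For example, pair 1-E, 2-B, 3-C, 4-F, 5-D, 6-G, 7-A, 8-H.
All 8 left vertices are matched, so no larger matching exists.

8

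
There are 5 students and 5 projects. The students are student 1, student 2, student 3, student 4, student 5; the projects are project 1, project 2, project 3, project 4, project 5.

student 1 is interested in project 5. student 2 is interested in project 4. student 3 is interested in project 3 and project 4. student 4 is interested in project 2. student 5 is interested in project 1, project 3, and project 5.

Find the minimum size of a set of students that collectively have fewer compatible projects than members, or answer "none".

A matching saturating every student exists, for instance student 1→project 5, student 2→project 4, student 3→project 3, student 4→project 2, student 5→project 1.
By Hall's marriage theorem, this means |N(S)| ≥ |S| for every subset S, so no violating subset exists.

none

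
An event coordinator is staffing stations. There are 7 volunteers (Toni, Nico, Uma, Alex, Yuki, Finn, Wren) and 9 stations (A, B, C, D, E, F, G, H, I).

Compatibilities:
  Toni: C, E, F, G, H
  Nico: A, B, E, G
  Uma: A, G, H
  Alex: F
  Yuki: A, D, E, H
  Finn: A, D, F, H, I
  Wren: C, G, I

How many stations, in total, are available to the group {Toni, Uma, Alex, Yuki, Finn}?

The union of neighbours of {Toni, Uma, Alex, Yuki, Finn} is {A, C, D, E, F, G, H, I}, which has 8 elements.
Since |N(S)| = 8 ≥ |S| = 5, Hall's condition holds for this subset.

8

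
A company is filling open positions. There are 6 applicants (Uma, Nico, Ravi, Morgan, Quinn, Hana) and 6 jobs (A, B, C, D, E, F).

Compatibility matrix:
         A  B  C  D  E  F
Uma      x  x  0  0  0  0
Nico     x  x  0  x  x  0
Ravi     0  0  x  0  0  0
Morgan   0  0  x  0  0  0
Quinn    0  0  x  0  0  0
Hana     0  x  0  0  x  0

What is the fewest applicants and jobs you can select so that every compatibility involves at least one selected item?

4

A maximum matching has 4 edges (e.g. Uma–A, Nico–E, Ravi–C, Hana–B).
By König's theorem the minimum vertex cover has the same size. One such cover is {Uma, Nico, Hana, C}.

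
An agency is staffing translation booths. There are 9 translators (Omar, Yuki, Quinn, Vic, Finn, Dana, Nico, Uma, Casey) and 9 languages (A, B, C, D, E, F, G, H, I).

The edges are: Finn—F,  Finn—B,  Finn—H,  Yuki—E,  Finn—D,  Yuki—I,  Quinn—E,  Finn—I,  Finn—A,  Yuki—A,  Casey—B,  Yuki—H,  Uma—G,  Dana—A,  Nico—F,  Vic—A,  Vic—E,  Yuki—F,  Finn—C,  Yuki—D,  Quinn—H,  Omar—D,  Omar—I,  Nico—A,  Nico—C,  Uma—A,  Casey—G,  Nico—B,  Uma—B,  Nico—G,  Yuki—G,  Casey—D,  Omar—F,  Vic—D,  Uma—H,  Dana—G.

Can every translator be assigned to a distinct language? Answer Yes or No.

Yes

For example, pair Omar–F, Yuki–I, Quinn–E, Vic–D, Finn–H, Dana–A, Nico–C, Uma–G, Casey–B.
Every translator is matched, so this is a perfect matching.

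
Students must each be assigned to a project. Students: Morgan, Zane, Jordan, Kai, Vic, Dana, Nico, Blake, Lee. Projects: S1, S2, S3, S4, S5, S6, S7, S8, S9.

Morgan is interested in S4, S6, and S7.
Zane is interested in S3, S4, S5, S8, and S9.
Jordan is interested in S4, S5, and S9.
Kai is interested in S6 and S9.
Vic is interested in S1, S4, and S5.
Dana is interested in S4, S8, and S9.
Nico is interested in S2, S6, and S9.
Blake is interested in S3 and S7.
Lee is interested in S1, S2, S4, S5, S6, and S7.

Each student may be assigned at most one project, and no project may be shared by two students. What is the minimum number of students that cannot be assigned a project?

0

A valid assignment of size 9: Morgan-S7, Zane-S8, Jordan-S5, Kai-S9, Vic-S1, Dana-S4, Nico-S6, Blake-S3, Lee-S2.
All 9 students are matched, so no larger matching exists.
That matches 9 of the 9, leaving 0 unmatched; no matching can do better.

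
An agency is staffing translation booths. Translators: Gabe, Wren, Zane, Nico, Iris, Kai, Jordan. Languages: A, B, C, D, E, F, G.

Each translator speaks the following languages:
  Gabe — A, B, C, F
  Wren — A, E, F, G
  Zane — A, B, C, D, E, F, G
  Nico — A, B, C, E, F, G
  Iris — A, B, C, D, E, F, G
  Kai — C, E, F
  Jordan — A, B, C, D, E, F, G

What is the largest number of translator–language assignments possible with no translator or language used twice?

One maximum matching: Gabe→C, Wren→F, Zane→A, Nico→B, Iris→D, Kai→E, Jordan→G.
This saturates every translator, so 7 is the maximum.

7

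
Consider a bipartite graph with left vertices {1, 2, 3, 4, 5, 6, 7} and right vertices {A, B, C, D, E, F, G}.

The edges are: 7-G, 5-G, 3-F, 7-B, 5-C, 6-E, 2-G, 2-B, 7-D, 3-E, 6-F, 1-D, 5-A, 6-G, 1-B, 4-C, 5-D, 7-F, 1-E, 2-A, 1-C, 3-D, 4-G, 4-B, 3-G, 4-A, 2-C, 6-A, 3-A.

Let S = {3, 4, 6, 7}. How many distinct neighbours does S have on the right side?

7

The union of neighbours of {3, 4, 6, 7} is {A, B, C, D, E, F, G}, which has 7 elements.
Since |N(S)| = 7 ≥ |S| = 4, Hall's condition holds for this subset.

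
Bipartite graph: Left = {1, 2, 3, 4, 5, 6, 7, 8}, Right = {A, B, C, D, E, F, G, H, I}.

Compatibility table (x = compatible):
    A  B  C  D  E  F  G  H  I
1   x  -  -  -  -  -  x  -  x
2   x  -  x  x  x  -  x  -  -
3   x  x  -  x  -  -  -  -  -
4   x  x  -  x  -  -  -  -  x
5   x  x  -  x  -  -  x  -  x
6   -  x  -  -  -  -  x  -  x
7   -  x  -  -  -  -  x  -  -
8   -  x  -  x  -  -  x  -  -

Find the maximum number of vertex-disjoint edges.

6

For example, pair 1–G, 2–E, 3–D, 4–I, 5–A, 6–B.
The set {1, 3, 4, 5, 6, 7, 8} has only 5 neighbours ({A, B, D, G, I}), so by Hall's theorem at most 6 of the 8 left vertices can be matched.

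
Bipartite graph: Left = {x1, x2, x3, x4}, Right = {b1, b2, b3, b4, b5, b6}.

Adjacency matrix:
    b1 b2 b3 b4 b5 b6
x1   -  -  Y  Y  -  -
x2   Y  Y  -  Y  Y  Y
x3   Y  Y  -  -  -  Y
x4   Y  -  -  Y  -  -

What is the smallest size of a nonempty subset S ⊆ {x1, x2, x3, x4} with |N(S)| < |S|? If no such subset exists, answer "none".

A matching saturating every left vertex exists, for instance x1→b3, x2→b1, x3→b6, x4→b4.
By Hall's marriage theorem, this means |N(S)| ≥ |S| for every subset S, so no violating subset exists.

none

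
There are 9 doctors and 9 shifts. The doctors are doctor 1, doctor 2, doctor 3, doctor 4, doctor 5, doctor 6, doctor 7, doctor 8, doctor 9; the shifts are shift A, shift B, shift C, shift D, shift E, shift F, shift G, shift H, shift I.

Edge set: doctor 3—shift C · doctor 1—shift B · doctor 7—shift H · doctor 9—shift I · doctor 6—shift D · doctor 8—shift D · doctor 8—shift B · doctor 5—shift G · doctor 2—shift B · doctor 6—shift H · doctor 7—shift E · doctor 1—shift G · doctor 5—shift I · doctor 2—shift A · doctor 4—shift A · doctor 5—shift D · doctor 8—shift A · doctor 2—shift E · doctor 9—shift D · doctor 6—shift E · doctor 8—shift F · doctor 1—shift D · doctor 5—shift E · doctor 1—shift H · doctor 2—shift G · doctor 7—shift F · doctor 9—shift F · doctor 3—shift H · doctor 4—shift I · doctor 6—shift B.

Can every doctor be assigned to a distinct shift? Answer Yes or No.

One maximum matching: doctor 1-shift D, doctor 2-shift E, doctor 3-shift C, doctor 4-shift I, doctor 5-shift G, doctor 6-shift B, doctor 7-shift H, doctor 8-shift A, doctor 9-shift F.
Every doctor is matched, so this is a perfect matching.

Yes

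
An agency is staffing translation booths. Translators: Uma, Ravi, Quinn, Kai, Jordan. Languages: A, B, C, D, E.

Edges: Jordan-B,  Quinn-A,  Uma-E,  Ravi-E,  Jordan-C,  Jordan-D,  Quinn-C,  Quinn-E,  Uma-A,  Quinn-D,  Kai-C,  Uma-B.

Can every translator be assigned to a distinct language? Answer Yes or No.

Yes

For example, pair Uma-A, Ravi-E, Quinn-D, Kai-C, Jordan-B.
Every translator is matched, so this is a perfect matching.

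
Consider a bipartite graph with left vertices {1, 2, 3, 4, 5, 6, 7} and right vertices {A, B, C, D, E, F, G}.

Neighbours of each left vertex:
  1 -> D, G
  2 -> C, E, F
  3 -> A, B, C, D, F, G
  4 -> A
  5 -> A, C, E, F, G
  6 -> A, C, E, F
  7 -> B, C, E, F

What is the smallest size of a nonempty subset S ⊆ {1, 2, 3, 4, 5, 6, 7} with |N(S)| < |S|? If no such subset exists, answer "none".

A matching saturating every left vertex exists, for instance 1→D, 2→F, 3→G, 4→A, 5→E, 6→C, 7→B.
By Hall's marriage theorem, this means |N(S)| ≥ |S| for every subset S, so no violating subset exists.

none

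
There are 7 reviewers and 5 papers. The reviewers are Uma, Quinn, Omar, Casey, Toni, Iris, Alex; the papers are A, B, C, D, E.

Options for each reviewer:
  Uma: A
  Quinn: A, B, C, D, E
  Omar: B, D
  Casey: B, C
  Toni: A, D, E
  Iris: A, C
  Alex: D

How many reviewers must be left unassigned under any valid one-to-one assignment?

2

For example, pair Uma→A, Quinn→B, Omar→D, Casey→C, Toni→E.
The set {Uma, Quinn, Omar, Casey, Toni, Iris, Alex} has only 5 neighbours ({A, B, C, D, E}), so by Hall's theorem at most 5 of the 7 reviewers can be matched.
That matches 5 of the 7, leaving 2 unmatched; no matching can do better.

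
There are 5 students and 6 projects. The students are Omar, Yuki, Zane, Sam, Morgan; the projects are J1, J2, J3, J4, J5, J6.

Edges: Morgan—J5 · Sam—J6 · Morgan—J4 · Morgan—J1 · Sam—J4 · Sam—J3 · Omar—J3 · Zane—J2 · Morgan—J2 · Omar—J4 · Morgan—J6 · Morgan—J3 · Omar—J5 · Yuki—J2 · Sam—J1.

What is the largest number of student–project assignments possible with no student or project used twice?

For example, pair Omar–J5, Yuki–J2, Sam–J3, Morgan–J6.
The set {Yuki, Zane} has only 1 neighbour ({J2}), so by Hall's theorem at most 4 of the 5 students can be matched.

4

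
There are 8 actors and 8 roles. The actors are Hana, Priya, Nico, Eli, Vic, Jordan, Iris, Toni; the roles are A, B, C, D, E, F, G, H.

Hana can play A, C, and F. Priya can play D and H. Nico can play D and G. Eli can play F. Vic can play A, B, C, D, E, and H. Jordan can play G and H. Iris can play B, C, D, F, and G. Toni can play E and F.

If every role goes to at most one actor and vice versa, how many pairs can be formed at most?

8

A valid assignment of size 8: Hana–C, Priya–H, Nico–D, Eli–F, Vic–A, Jordan–G, Iris–B, Toni–E.
This saturates every actor, so 8 is the maximum.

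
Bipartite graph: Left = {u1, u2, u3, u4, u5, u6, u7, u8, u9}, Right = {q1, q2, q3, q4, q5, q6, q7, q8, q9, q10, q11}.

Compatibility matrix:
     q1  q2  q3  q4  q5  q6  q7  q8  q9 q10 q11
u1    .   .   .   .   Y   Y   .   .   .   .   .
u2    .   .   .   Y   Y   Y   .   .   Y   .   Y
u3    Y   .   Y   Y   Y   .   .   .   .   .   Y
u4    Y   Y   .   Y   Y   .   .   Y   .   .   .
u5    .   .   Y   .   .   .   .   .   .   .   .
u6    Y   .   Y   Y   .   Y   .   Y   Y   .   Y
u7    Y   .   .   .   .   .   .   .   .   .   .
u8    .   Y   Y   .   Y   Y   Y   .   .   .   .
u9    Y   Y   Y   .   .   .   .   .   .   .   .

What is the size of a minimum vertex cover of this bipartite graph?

9

{u1, u2, u3, u4, u5, u6, u7, u8, u9} is a vertex cover of size 9: every edge has an endpoint in this set.
No smaller cover exists because u1–q5, u2–q9, u3–q11, u4–q8, u5–q3, u6–q4, u7–q1, u8–q6, u9–q2 is a matching of size 9, and a cover must include an endpoint of each of these disjoint edges (König's theorem).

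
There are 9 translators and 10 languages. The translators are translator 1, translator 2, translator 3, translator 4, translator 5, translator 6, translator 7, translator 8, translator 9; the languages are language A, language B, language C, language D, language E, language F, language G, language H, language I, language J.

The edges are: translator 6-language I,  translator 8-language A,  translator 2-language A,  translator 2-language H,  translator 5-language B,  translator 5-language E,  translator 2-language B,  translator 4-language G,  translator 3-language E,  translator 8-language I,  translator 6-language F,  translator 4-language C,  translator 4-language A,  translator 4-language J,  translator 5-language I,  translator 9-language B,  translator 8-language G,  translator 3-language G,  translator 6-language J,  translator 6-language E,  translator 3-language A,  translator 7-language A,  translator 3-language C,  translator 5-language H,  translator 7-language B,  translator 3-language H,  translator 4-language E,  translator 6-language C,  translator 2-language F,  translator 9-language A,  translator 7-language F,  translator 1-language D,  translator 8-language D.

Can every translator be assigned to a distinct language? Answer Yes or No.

A valid assignment of size 9: translator 1-language D, translator 2-language F, translator 3-language C, translator 4-language G, translator 5-language H, translator 6-language J, translator 7-language A, translator 8-language I, translator 9-language B.
All 9 translators are covered.

Yes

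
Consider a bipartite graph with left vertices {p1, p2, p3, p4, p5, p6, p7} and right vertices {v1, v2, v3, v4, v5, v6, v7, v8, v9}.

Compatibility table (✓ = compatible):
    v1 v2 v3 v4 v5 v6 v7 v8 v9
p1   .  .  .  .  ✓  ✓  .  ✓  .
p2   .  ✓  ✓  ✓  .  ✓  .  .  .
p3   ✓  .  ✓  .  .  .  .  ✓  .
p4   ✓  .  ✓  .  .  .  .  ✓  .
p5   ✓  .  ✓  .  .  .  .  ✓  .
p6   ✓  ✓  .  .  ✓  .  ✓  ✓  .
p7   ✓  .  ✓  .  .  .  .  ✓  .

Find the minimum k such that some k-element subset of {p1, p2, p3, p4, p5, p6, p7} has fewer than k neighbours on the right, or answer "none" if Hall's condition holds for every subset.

4

Take S = {p3, p4, p5, p7}. Its neighbourhood is {v1, v3, v8}, so |N(S)| = 3 < |S| = 4.
Every subset of size less than 4 has at least as many neighbours as members, so 4 is the minimum.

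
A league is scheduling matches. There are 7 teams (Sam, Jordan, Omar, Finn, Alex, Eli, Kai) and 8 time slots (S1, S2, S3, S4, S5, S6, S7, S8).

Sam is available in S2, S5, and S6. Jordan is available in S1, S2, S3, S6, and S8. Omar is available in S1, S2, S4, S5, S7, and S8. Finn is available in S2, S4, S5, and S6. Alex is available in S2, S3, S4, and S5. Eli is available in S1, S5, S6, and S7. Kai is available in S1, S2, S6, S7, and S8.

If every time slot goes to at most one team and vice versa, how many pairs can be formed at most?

For example, pair Sam-S5, Jordan-S1, Omar-S7, Finn-S4, Alex-S3, Eli-S6, Kai-S2.
This saturates every team, so 7 is the maximum.

7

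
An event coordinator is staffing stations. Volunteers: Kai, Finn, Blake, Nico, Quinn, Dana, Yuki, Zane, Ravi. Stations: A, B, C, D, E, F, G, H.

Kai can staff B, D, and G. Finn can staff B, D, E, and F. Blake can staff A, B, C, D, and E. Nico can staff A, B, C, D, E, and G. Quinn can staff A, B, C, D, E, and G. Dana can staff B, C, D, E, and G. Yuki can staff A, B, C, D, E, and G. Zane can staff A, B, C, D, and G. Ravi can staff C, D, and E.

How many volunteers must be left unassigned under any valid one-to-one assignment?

2

A valid assignment of size 7: Kai–D, Finn–F, Blake–C, Nico–A, Quinn–B, Dana–E, Yuki–G.
The set {Kai, Blake, Nico, Quinn, Dana, Yuki, Zane, Ravi} has only 6 neighbours ({A, B, C, D, E, G}), so by Hall's theorem at most 7 of the 9 volunteers can be matched.
That matches 7 of the 9, leaving 2 unmatched; no matching can do better.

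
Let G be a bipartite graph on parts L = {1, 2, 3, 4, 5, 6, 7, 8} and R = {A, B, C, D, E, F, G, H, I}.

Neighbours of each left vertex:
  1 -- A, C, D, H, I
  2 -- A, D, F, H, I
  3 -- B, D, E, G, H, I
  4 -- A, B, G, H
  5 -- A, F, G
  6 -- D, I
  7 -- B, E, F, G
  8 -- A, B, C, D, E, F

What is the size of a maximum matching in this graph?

For example, pair 1→D, 2→H, 3→E, 4→G, 5→F, 6→I, 7→B, 8→A.
This saturates every left vertex, so 8 is the maximum.

8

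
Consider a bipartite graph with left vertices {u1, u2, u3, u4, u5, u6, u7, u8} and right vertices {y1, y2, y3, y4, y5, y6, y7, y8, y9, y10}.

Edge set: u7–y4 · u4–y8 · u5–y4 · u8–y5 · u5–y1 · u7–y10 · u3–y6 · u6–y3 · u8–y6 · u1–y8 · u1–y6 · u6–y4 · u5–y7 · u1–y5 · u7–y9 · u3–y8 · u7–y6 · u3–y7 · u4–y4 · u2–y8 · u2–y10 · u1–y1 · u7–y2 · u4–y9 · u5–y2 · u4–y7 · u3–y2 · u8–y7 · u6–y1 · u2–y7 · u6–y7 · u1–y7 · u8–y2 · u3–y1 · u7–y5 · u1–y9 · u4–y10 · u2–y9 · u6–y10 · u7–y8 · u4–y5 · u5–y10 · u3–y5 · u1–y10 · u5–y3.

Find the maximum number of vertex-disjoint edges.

8

A valid assignment of size 8: u1-y6, u2-y8, u3-y1, u4-y9, u5-y3, u6-y10, u7-y4, u8-y7.
This saturates every left vertex, so 8 is the maximum.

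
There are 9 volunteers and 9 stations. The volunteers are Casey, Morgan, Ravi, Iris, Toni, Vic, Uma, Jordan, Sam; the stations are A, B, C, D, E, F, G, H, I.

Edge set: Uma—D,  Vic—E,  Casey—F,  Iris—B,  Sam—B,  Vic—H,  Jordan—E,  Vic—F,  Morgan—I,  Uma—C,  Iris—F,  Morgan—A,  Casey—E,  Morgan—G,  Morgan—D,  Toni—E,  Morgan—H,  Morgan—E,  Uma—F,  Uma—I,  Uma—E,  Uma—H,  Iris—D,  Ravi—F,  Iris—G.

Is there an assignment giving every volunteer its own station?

No

The set {Casey, Ravi, Toni, Jordan} has only 2 neighbours ({E, F}), so by Hall's theorem at most 7 of the 9 volunteers can be matched.
Hence no matching covers every volunteer.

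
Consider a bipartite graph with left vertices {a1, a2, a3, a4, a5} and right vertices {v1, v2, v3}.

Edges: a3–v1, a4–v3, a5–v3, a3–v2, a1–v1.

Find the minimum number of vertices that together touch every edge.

3

A maximum matching has 3 edges (e.g. a1–v1, a3–v2, a4–v3).
By König's theorem the minimum vertex cover has the same size. One such cover is {a1, a3, v3}.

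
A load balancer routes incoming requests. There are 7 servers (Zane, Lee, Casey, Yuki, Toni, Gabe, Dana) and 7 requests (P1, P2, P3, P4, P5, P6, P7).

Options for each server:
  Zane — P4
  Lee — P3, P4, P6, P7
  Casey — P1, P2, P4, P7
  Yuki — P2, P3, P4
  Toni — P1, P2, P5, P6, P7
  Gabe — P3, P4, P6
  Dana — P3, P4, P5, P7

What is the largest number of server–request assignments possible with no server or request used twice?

A valid assignment of size 7: Zane–P4, Lee–P6, Casey–P1, Yuki–P2, Toni–P5, Gabe–P3, Dana–P7.
This saturates every server, so 7 is the maximum.

7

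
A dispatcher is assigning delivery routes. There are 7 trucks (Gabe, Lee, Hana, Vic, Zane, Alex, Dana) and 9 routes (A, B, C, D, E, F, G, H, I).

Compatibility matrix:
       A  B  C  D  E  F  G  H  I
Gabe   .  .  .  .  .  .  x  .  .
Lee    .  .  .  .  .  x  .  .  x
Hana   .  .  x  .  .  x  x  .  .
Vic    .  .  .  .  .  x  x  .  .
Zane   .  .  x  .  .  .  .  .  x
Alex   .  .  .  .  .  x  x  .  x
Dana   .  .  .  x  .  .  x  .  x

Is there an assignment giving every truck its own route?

No

The set {Gabe, Lee, Hana, Vic, Zane, Alex} has only 4 neighbours ({C, F, G, I}), so by Hall's theorem at most 5 of the 7 trucks can be matched.
Hence no matching covers every truck.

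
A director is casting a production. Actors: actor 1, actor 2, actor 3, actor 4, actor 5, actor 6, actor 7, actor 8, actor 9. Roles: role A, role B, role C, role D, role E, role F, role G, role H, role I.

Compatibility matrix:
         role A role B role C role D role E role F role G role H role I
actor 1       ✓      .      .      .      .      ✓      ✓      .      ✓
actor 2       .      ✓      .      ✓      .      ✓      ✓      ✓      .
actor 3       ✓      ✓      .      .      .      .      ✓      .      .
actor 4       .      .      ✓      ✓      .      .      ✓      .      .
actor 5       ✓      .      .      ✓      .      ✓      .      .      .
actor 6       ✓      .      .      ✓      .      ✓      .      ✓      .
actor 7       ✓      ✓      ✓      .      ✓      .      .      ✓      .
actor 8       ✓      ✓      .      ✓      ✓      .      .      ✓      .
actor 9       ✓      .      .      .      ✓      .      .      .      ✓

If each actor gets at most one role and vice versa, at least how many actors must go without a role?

0

One maximum matching: actor 1–role G, actor 2–role F, actor 3–role B, actor 4–role C, actor 5–role D, actor 6–role A, actor 7–role E, actor 8–role H, actor 9–role I.
All 9 actors are matched, so no larger matching exists.
That matches 9 of the 9, leaving 0 unmatched; no matching can do better.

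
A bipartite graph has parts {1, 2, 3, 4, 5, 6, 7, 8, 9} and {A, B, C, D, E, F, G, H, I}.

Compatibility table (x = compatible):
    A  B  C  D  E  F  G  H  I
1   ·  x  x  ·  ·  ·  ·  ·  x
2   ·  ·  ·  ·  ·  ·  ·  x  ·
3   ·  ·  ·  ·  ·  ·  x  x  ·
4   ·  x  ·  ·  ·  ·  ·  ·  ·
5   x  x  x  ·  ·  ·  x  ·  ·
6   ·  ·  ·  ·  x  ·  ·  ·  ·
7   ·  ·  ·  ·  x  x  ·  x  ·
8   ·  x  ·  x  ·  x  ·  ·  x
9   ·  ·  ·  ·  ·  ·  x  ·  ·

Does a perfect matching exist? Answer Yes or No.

No

The set {2, 3, 9} has only 2 neighbours ({G, H}), so by Hall's theorem at most 8 of the 9 left vertices can be matched.
Hence no matching covers every left vertex.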